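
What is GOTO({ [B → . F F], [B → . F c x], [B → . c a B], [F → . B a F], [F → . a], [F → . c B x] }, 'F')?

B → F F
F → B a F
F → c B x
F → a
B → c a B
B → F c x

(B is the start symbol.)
GOTO(I, 'F') = CLOSURE({ [A → αX.β] : [A → α.Xβ] ∈ I, X = 'F' })

Items with dot before 'F', with the dot advanced:
  [B → . F F] → [B → F . F]
  [B → . F c x] → [B → F . c x]
Closure of the advanced items:
  [B → F . F] has the dot before F: add [F → . B a F], [F → . c B x], [F → . a]
  [F → . B a F] has the dot before B: add [B → . F F], [B → . c a B], [B → . F c x]

GOTO = { [B → . F F], [B → . F c x], [B → . c a B], [B → F . F], [B → F . c x], [F → . B a F], [F → . a], [F → . c B x] }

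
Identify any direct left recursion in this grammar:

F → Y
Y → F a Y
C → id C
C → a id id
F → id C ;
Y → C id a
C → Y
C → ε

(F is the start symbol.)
Direct left recursion occurs when N → N α for some non-terminal N (the right-hand side begins with the left-hand side itself).

F → Y: starts with Y
Y → F a Y: starts with F
C → id C: starts with id
C → a id id: starts with a
F → id C ;: starts with id
Y → C id a: starts with C
C → Y: starts with Y
C → ε: starts with ε

No direct left recursion found.

Answer: No direct left recursion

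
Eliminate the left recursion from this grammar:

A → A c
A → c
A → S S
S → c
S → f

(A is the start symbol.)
A is directly left-recursive. The standard transformation for
  A → A α₁ | ... | A α_m | β₁ | ... | β_n
is
  A  → β₁ A' | ... | β_n A'
  A' → α₁ A' | ... | α_m A' | ε

A → c becomes A → c A'
A → S S becomes A → S S A'
A → A c becomes A' → c A'
Add A' → ε

Productions for other non-terminals are unchanged:
  S → c
  S → f

Resulting grammar:
A → c A'
A → S S A'
A' → c A'
A' → ε
S → c
S → f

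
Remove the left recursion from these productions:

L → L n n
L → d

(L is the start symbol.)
L is directly left-recursive. The standard transformation for
  A → A α₁ | ... | A α_m | β₁ | ... | β_n
is
  A  → β₁ A' | ... | β_n A'
  A' → α₁ A' | ... | α_m A' | ε

L → d becomes L → d L'
L → L n n becomes L' → n n L'
Add L' → ε

Resulting grammar:
L → d L'
L' → n n L'
L' → ε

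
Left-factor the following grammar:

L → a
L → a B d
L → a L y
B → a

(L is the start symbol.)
Left-factoring transforms A → αβ₁ | αβ₂ into A → αA' and A' → β₁ | β₂
(α is the longest common prefix among the alternatives). Repeat until
no nonterminal has two alternatives with a common prefix.

Round 1: L has alternatives sharing prefix 'a'. Introduce L': L → a L'
  Add: L' → ε
  Add: L' → B d
  Add: L' → L y

No remaining common prefixes — done.

Resulting grammar:
L → a L'
L' → ε
L' → B d
L' → L y
B → a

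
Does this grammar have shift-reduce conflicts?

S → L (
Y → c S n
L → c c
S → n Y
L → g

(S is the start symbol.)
A shift-reduce conflict occurs when an LR(0) state has both:
  - a complete (reduce) item [A → α .] (dot at the end), and
  - a shift item [B → β . c γ] (dot before a terminal).

Augment with S' → S and build the canonical LR(0) collection (I0 = CLOSURE({[S' → . S]}), then GOTO on every symbol after a dot until no new states appear). It has 12 states:
  I0: { [L → . c c], [L → . g], [S → . L (], [S → . n Y], [S' → . S] }  — shift
  I1: { [S → L . (] }  — shift
  I2: { [S' → S .] }  — accept
  I3: { [L → c . c] }  — shift
  I4: { [L → g .] }  — reduce
  I5: { [S → n . Y], [Y → . c S n] }  — shift
  I6: { [S → n Y .] }  — reduce
  I7: { [L → . c c], [L → . g], [S → . L (], [S → . n Y], [Y → c . S n] }  — shift
  I8: { [Y → c S . n] }  — shift
  I9: { [Y → c S n .] }  — reduce
  I10: { [L → c c .] }  — reduce
  I11: { [S → L ( .] }  — reduce

No state contains both a complete item and a shift item.

Answer: No shift-reduce conflicts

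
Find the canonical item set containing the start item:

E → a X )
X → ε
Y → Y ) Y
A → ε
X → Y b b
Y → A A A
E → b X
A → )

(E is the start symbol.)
First, augment the grammar with E' → E
I₀ = CLOSURE({ [E' → . E] }):
  [E' → . E] has the dot before E: add [E → . a X )], [E → . b X]
No further items can be added.

I₀ = { [E → . a X )], [E → . b X], [E' → . E] }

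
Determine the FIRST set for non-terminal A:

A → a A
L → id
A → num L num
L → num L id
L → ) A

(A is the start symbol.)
From A → a A:
  - a is a terminal: add 'a' and stop
From A → num L num:
  - num is a terminal: add 'num' and stop

Collecting: FIRST(A) = { 'a', 'num' }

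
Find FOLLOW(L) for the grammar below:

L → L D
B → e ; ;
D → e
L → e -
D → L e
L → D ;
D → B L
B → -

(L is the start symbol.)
To compute FOLLOW(L), find every occurrence of L on a right-hand side N → α L β: add FIRST(β) \ {ε}, and if β is empty or nullable also add FOLLOW(N). Iterate to a fixed point.

L is the start symbol, so $ ∈ FOLLOW(L).
In L → L D: L is followed by D, add FIRST(D) \ {ε} = { '-', 'e' }
In D → L e: L is followed by e, add FIRST(e) \ {ε} = { 'e' }
In D → B L: L is at the end, add FOLLOW(D)

The FOLLOW sets referred to above (computed the same way, to a fixed point):
  FOLLOW(D) = { $, '-', ';', 'e' }

Taking the union: FOLLOW(L) = { $, '-', ';', 'e' }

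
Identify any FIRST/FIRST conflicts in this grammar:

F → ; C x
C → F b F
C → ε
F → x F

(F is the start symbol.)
FIRST sets of the non-terminals at (or reachable through a nullable prefix from) the front of some alternative:
  FIRST(F) = { ';', 'x' }

Productions for F:
  F → ; C x: FIRST = { ';' }
  F → x F: FIRST = { 'x' }
Productions for C:
  C → F b F: FIRST = { ';', 'x' }
  C → ε: FIRST = { ε }

All alternatives of each non-terminal have pairwise disjoint FIRST sets.

Answer: No FIRST/FIRST conflicts.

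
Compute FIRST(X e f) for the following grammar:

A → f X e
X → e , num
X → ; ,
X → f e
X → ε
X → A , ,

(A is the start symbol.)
FIRST sets of the non-terminals involved (from the grammar, by fixed-point iteration):
  FIRST(X) = { ';', 'e', 'f', ε }

To compute FIRST(X e f), process the symbols left to right:
Symbol X is a non-terminal. Add FIRST(X) \ {ε} = { ';', 'e', 'f' }
X is nullable (ε ∈ FIRST(X)), continue to the next symbol.
Symbol e is a terminal. Add 'e' and stop.
FIRST(X e f) = { ';', 'e', 'f' }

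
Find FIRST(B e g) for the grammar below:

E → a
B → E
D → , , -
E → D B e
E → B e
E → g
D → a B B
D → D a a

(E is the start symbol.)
{ ',', 'a', 'g' }

FIRST sets of the non-terminals involved (from the grammar, by fixed-point iteration):
  FIRST(B) = { ',', 'a', 'g' }

To compute FIRST(B e g), process the symbols left to right:
Symbol B is a non-terminal. Add FIRST(B) \ {ε} = { ',', 'a', 'g' }
B is not nullable (ε ∉ FIRST(B)), so stop here.
FIRST(B e g) = { ',', 'a', 'g' }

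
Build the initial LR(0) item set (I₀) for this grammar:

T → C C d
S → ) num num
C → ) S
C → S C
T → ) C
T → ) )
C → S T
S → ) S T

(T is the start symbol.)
{ [C → . ) S], [C → . S C], [C → . S T], [S → . ) S T], [S → . ) num num], [T → . ) )], [T → . ) C], [T → . C C d], [T' → . T] }

First, augment the grammar with T' → T
I₀ = CLOSURE({ [T' → . T] }):
  [T' → . T] has the dot before T: add [T → . C C d], [T → . ) C], [T → . ) )]
  [T → . C C d] has the dot before C: add [C → . ) S], [C → . S C], [C → . S T]
  [C → . S C] has the dot before S: add [S → . ) num num], [S → . ) S T]
No further items can be added.

I₀ = { [C → . ) S], [C → . S C], [C → . S T], [S → . ) S T], [S → . ) num num], [T → . ) )], [T → . ) C], [T → . C C d], [T' → . T] }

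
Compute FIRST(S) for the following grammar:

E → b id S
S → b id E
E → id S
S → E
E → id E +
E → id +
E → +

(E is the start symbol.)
{ '+', 'b', 'id' }

To compute FIRST(S), examine every production with S on the left-hand side, reading each right-hand side left to right until a non-nullable symbol is reached.

FIRST sets of the other non-terminals involved (by the same procedure, iterated to a fixed point):
  FIRST(E) = { '+', 'b', 'id' }

From S → b id E:
  - b is a terminal: add 'b' and stop
From S → E:
  - E is a non-terminal: add FIRST(E) \ {ε} = { '+', 'b', 'id' }
    E is not nullable, so stop

Collecting: FIRST(S) = { '+', 'b', 'id' }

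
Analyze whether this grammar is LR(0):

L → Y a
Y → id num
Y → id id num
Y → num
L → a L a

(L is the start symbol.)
Yes, the grammar is LR(0)

A grammar is LR(0) if no state in the canonical LR(0) collection has:
  - both a shift item (dot before a terminal) and a complete item (shift-reduce conflict), or
  - two or more complete items (reduce-reduce conflict; the accept item [L' → L .] counts as a complete item here).

Augment with L' → L and build the canonical LR(0) collection (I0 = CLOSURE({[L' → . L]}), then GOTO on every symbol after a dot until no new states appear). It has 12 states:
  I0: { [L → . Y a], [L → . a L a], [L' → . L], [Y → . id id num], [Y → . id num], [Y → . num] }  — shift
  I1: { [L' → L .] }  — accept
  I2: { [L → Y . a] }  — shift
  I3: { [L → . Y a], [L → . a L a], [L → a . L a], [Y → . id id num], [Y → . id num], [Y → . num] }  — shift
  I4: { [Y → id . id num], [Y → id . num] }  — shift
  I5: { [Y → num .] }  — reduce
  I6: { [Y → id id . num] }  — shift
  I7: { [Y → id num .] }  — reduce
  I8: { [Y → id id num .] }  — reduce
  I9: { [L → a L . a] }  — shift
  I10: { [L → a L a .] }  — reduce
  I11: { [L → Y a .] }  — reduce

Every state is either a pure shift/goto state or contains exactly one complete item and nothing to shift — no conflicts. The grammar is LR(0).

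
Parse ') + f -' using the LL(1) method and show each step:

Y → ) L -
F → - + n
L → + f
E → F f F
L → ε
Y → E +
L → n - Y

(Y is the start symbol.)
Stack is shown with the top on the left.

Stack    Input      Action
--------------------------
Y $      ) + f - $  output Y → ) L -
) L - $  ) + f - $  match ')'
L - $    + f - $    output L → + f
+ f - $  + f - $    match '+'
f - $    f - $      match 'f'
- $      - $        match '-'
$        $          accept

The string is accepted.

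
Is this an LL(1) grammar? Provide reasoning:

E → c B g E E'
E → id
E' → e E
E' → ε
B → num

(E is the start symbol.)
A grammar is LL(1) if for each non-terminal N with multiple productions, the predict sets of those productions are pairwise disjoint, where PREDICT(N → α) = (FIRST(α) \ {ε}) ∪ (FOLLOW(N) if α ⇒* ε).

Relevant sets:
  FOLLOW(E') = { $, 'e' }

For E:
  PREDICT(E → c B g E E') = { 'c' }
  PREDICT(E → id) = { 'id' }
For E':
  PREDICT(E' → e E) = { 'e' }
  PREDICT(E' → ε) = { $, 'e' }
B has a single production, so nothing to check there.

Conflict found: Predict set conflict for E': { 'e' }
The grammar is NOT LL(1).

Answer: No. Predict set conflict for E': { 'e' }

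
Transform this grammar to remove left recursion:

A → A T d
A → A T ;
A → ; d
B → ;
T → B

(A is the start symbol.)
A → ; d A'
A' → T d A'
A' → T ; A'
A' → ε
B → ;
T → B

A is directly left-recursive. The standard transformation for
  A → A α₁ | ... | A α_m | β₁ | ... | β_n
is
  A  → β₁ A' | ... | β_n A'
  A' → α₁ A' | ... | α_m A' | ε

A → ; d becomes A → ; d A'
A → A T d becomes A' → T d A'
A → A T ; becomes A' → T ; A'
Add A' → ε

Productions for other non-terminals are unchanged:
  B → ;
  T → B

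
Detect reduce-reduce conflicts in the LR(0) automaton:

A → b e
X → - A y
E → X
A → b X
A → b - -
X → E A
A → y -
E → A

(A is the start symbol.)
Yes — I8: [A → b X .] vs [E → X .]

A reduce-reduce conflict occurs when an LR(0) state has two complete items [A → α .] and [B → β .] — both call for a reduction, and with no lookahead the parser cannot choose between them.

Augment with A' → A and build the canonical LR(0) collection (I0 = CLOSURE({[A' → . A]}), then GOTO on every symbol after a dot until no new states appear). It has 14 states:
  I0: { [A → . b - -], [A → . b X], [A → . b e], [A → . y -], [A' → . A] }  — shift
  I1: { [A' → A .] }  — accept
  I2: { [A → . b - -], [A → . b X], [A → . b e], [A → . y -], [A → b . - -], [A → b . X], [A → b . e], [E → . A], [E → . X], [X → . - A y], [X → . E A] }  — shift
  I3: { [A → y . -] }  — shift
  I4: { [A → y - .] }  — reduce
  I5: { [A → . b - -], [A → . b X], [A → . b e], [A → . y -], [A → b - . -], [X → - . A y] }  — shift
  I6: { [E → A .] }  — reduce
  I7: { [A → . b - -], [A → . b X], [A → . b e], [A → . y -], [X → E . A] }  — shift
  I8: { [A → b X .], [E → X .] }  — 2 reduces
  I9: { [A → b e .] }  — reduce
  I10: { [X → E A .] }  — reduce
  I11: { [A → b - - .] }  — reduce
  I12: { [X → - A . y] }  — shift
  I13: { [X → - A y .] }  — reduce

I8 contains complete items [A → b X .], [E → X .] — reduce-reduce conflict.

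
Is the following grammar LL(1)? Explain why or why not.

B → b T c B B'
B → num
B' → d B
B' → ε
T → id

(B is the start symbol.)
A grammar is LL(1) if for each non-terminal N with multiple productions, the predict sets of those productions are pairwise disjoint, where PREDICT(N → α) = (FIRST(α) \ {ε}) ∪ (FOLLOW(N) if α ⇒* ε).

Relevant sets:
  FOLLOW(B') = { $, 'd' }

For B:
  PREDICT(B → b T c B B') = { 'b' }
  PREDICT(B → num) = { 'num' }
For B':
  PREDICT(B' → d B) = { 'd' }
  PREDICT(B' → ε) = { $, 'd' }
T has a single production, so nothing to check there.

Conflict found: Predict set conflict for B': { 'd' }
The grammar is NOT LL(1).

Answer: No. Predict set conflict for B': { 'd' }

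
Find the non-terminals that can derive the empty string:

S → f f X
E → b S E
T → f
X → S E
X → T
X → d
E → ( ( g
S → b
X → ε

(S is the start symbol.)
{ 'X' }

A non-terminal is nullable if it can derive ε (the empty string): either it has an ε-production, or it has a production whose right-hand side consists entirely of nullable non-terminals.

ε-productions: X → ε
So X is immediately nullable.
No further non-terminal can be added: every production for the remaining non-terminals contains a terminal or a non-nullable non-terminal.
Nullable = { 'X' }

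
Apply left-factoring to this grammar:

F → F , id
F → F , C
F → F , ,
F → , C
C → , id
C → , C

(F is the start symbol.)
F → F , F'
F' → id
F' → C
F' → ,
F → , C
C → , C'
C' → id
C' → C

Left-factoring transforms A → αβ₁ | αβ₂ into A → αA' and A' → β₁ | β₂
(α is the longest common prefix among the alternatives). Repeat until
no nonterminal has two alternatives with a common prefix.

Round 1: F has alternatives sharing prefix 'F ,'. Introduce F': F → F , F'
  Add: F' → id
  Add: F' → C
  Add: F' → ,

Round 2: C has alternatives sharing prefix ','. Introduce C': C → , C'
  Add: C' → id
  Add: C' → C

No remaining common prefixes — done.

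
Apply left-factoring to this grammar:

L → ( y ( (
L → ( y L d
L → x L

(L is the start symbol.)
L → ( y L'
L' → ( (
L' → L d
L → x L

Left-factoring transforms A → αβ₁ | αβ₂ into A → αA' and A' → β₁ | β₂
(α is the longest common prefix among the alternatives). Repeat until
no nonterminal has two alternatives with a common prefix.

Round 1: L has alternatives sharing prefix '( y'. Introduce L': L → ( y L'
  Add: L' → ( (
  Add: L' → L d

No remaining common prefixes — done.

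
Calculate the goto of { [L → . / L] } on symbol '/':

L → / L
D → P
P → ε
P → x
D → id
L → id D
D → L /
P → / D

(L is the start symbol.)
{ [L → . / L], [L → . id D], [L → / . L] }

GOTO(I, '/') = CLOSURE({ [A → αX.β] : [A → α.Xβ] ∈ I, X = '/' })

Items with dot before '/', with the dot advanced:
  [L → . / L] → [L → / . L]
Closure of the advanced items:
  [L → / . L] has the dot before L: add [L → . / L], [L → . id D]

GOTO = { [L → . / L], [L → . id D], [L → / . L] }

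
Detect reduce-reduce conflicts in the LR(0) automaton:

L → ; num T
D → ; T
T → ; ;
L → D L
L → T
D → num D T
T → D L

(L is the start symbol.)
Augment with L' → L and build the canonical LR(0) collection (I0 = CLOSURE({[L' → . L]}), then GOTO on every symbol after a dot until no new states appear). It has 19 states:
  I0: { [D → . ; T], [D → . num D T], [L → . ; num T], [L → . D L], [L → . T], [L' → . L], [T → . ; ;], [T → . D L] }  — shift
  I1: { [D → . ; T], [D → . num D T], [D → ; . T], [L → ; . num T], [T → . ; ;], [T → . D L], [T → ; . ;] }  — shift
  I2: { [D → . ; T], [D → . num D T], [L → . ; num T], [L → . D L], [L → . T], [L → D . L], [T → . ; ;], [T → . D L], [T → D . L] }  — shift
  I3: { [L' → L .] }  — accept
  I4: { [L → T .] }  — reduce
  I5: { [D → . ; T], [D → . num D T], [D → num . D T] }  — shift
  I6: { [D → . ; T], [D → . num D T], [D → ; . T], [T → . ; ;], [T → . D L] }  — shift
  I7: { [D → . ; T], [D → . num D T], [D → num D . T], [T → . ; ;], [T → . D L] }  — shift
  I8: { [D → . ; T], [D → . num D T], [D → ; . T], [T → . ; ;], [T → . D L], [T → ; . ;] }  — shift
  I9: { [D → . ; T], [D → . num D T], [L → . ; num T], [L → . D L], [L → . T], [T → . ; ;], [T → . D L], [T → D . L] }  — shift
  I10: { [D → num D T .] }  — reduce
  I11: { [T → D L .] }  — reduce
  I12: { [D → . ; T], [D → . num D T], [D → ; . T], [T → . ; ;], [T → . D L], [T → ; . ;], [T → ; ; .] }  — shift, reduce
  I13: { [D → ; T .] }  — reduce
  I14: { [L → D L .], [T → D L .] }  — 2 reduces
  I15: { [D → . ; T], [D → . num D T], [D → num . D T], [L → ; num . T], [T → . ; ;], [T → . D L] }  — shift
  I16: { [D → . ; T], [D → . num D T], [D → num D . T], [L → . ; num T], [L → . D L], [L → . T], [T → . ; ;], [T → . D L], [T → D . L] }  — shift
  I17: { [L → ; num T .] }  — reduce
  I18: { [D → num D T .], [L → T .] }  — 2 reduces

I14 contains complete items [L → D L .], [T → D L .] — reduce-reduce conflict.
I18 contains complete items [D → num D T .], [L → T .] — reduce-reduce conflict.

Answer: Yes — I14: [L → D L .] vs [T → D L .]; I18: [D → num D T .] vs [L → T .]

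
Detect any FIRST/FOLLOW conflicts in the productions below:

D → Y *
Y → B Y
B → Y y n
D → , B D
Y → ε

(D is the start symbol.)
A FIRST/FOLLOW conflict occurs when a non-terminal N has a nullable alternative N → β (β ⇒* ε) and another alternative N → α with FIRST(α) ∩ FOLLOW(N) ≠ ∅: on such a lookahead the parser cannot decide between expanding α and letting N vanish via β.

Nullable non-terminals: Y.
FIRST sets used below: FIRST(B) = { 'y' }

Y: nullable alternative(s) Y → ε; FOLLOW(Y) = { '*', 'y' }
  Y → B Y: FIRST \ {ε} = { 'y' } — overlaps FOLLOW(Y) on { 'y' }: CONFLICT
  Y → ε: FIRST \ {ε} = { } — this is the only nullable alternative, skip

B, D have no nullable alternative, so no FIRST/FOLLOW check is needed there.

So the grammar has 1 FIRST/FOLLOW conflict (marked CONFLICT above).

Answer: Yes. Y → B Y with FOLLOW(Y) on { 'y' }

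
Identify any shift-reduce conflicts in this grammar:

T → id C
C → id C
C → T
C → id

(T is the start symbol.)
Augment with T' → T and build the canonical LR(0) collection (I0 = CLOSURE({[T' → . T]}), then GOTO on every symbol after a dot until no new states appear). It has 7 states:
  I0: { [T → . id C], [T' → . T] }  — shift
  I1: { [T' → T .] }  — accept
  I2: { [C → . T], [C → . id C], [C → . id], [T → . id C], [T → id . C] }  — shift
  I3: { [T → id C .] }  — reduce
  I4: { [C → T .] }  — reduce
  I5: { [C → . T], [C → . id C], [C → . id], [C → id . C], [C → id .], [T → . id C], [T → id . C] }  — shift, reduce
  I6: { [C → id C .], [T → id C .] }  — 2 reduces

I5 contains reduce item [C → id .] and shift items [C → . id], [C → . id C], [T → . id C] — shift-reduce conflict.

Answer: Yes — I5: [C → id .] vs [C → . id]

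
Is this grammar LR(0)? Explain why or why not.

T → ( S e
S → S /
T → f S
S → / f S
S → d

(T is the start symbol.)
No. Shift-reduce conflict between [T → f S .] and [S → S . /]

A grammar is LR(0) if no state in the canonical LR(0) collection has:
  - both a shift item (dot before a terminal) and a complete item (shift-reduce conflict), or
  - two or more complete items (reduce-reduce conflict; the accept item [T' → T .] counts as a complete item here).

Augment with T' → T and build the canonical LR(0) collection (I0 = CLOSURE({[T' → . T]}), then GOTO on every symbol after a dot until no new states appear). It has 12 states:
  I0: { [T → . ( S e], [T → . f S], [T' → . T] }  — shift
  I1: { [S → . / f S], [S → . S /], [S → . d], [T → ( . S e] }  — shift
  I2: { [T' → T .] }  — accept
  I3: { [S → . / f S], [S → . S /], [S → . d], [T → f . S] }  — shift
  I4: { [S → / . f S] }  — shift
  I5: { [S → S . /], [T → f S .] }  — shift, reduce
  I6: { [S → d .] }  — reduce
  I7: { [S → S / .] }  — reduce
  I8: { [S → . / f S], [S → . S /], [S → . d], [S → / f . S] }  — shift
  I9: { [S → / f S .], [S → S . /] }  — shift, reduce
  I10: { [S → S . /], [T → ( S . e] }  — shift
  I11: { [T → ( S e .] }  — reduce

Conflict in state I5:
  Shift-reduce conflict between [T → f S .] and [S → S . /]
So the grammar is NOT LR(0).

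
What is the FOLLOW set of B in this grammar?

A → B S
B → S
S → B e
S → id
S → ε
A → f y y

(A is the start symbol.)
{ $, 'e', 'id' }

To compute FOLLOW(B), find every occurrence of B on a right-hand side N → α B β: add FIRST(β) \ {ε}, and if β is empty or nullable also add FOLLOW(N). Iterate to a fixed point.

In A → B S: B is followed by S, add FIRST(S) \ {ε} = { 'e', 'id' }
  S is nullable, so also add FOLLOW(A)
In S → B e: B is followed by e, add FIRST(e) \ {ε} = { 'e' }

The FOLLOW sets referred to above (computed the same way, to a fixed point):
  FOLLOW(A) = { $ }

Taking the union: FOLLOW(B) = { $, 'e', 'id' }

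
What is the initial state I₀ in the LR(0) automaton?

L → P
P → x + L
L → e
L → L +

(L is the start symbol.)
{ [L → . L +], [L → . P], [L → . e], [L' → . L], [P → . x + L] }

First, augment the grammar with L' → L
I₀ = CLOSURE({ [L' → . L] }):
  [L' → . L] has the dot before L: add [L → . P], [L → . e], [L → . L +]
  [L → . P] has the dot before P: add [P → . x + L]
No further items can be added.

I₀ = { [L → . L +], [L → . P], [L → . e], [L' → . L], [P → . x + L] }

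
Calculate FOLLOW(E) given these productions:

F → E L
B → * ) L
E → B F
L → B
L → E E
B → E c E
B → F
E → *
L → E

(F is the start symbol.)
To compute FOLLOW(E), find every occurrence of E on a right-hand side N → α E β: add FIRST(β) \ {ε}, and if β is empty or nullable also add FOLLOW(N). Iterate to a fixed point.

In F → E L: E is followed by L, add FIRST(L) \ {ε} = { '*' }
In L → E E: E is followed by E, add FIRST(E) \ {ε} = { '*' }
In L → E E: E is at the end, add FOLLOW(L)
In B → E c E: E is followed by c E, add FIRST(c E) \ {ε} = { 'c' }
In B → E c E: E is at the end, add FOLLOW(B)
In L → E: E is at the end, add FOLLOW(L)

The FOLLOW sets referred to above (computed the same way, to a fixed point):
  FOLLOW(L) = { $, '*', 'c' }
  FOLLOW(B) = { $, '*', 'c' }

Taking the union: FOLLOW(E) = { $, '*', 'c' }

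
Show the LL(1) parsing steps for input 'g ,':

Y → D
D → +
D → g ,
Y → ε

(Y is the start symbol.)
LL(1) parsing maintains a stack (initially the start symbol over $) and the input. At each step: if the stack top is a terminal, match it against the current input token; if it is a non-terminal N, replace it with the RHS of M[N, lookahead] (the unique production whose predict set contains the lookahead).

Stack is shown with the top on the left.

Stack  Input  Action
--------------------
Y $    g , $  output Y → D
D $    g , $  output D → g ,
g , $  g , $  match 'g'
, $    , $    match ','
$      $      accept

The string is accepted.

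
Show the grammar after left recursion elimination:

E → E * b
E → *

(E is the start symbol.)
E → * E'
E' → * b E'
E' → ε

E is directly left-recursive. The standard transformation for
  A → A α₁ | ... | A α_m | β₁ | ... | β_n
is
  A  → β₁ A' | ... | β_n A'
  A' → α₁ A' | ... | α_m A' | ε

E → * becomes E → * E'
E → E * b becomes E' → * b E'
Add E' → ε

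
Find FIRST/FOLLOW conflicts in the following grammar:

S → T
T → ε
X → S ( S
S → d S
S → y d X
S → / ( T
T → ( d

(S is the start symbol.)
Yes. T → '(' d with FOLLOW(T) on { '(' }

Nullable non-terminals: S, T.
FIRST sets used below: FIRST(T) = { '(', ε }

S: nullable alternative(s) S → T; FOLLOW(S) = { $, '(' }
  S → T: FIRST \ {ε} = { '(' } — this is the only nullable alternative, skip
  S → d S: FIRST \ {ε} = { 'd' } — disjoint from FOLLOW(S)
  S → y d X: FIRST \ {ε} = { 'y' } — disjoint from FOLLOW(S)
  S → / ( T: FIRST \ {ε} = { '/' } — disjoint from FOLLOW(S)

T: nullable alternative(s) T → ε; FOLLOW(T) = { $, '(' }
  T → ε: FIRST \ {ε} = { } — this is the only nullable alternative, skip
  T → ( d: FIRST \ {ε} = { '(' } — overlaps FOLLOW(T) on { '(' }: CONFLICT

X has no nullable alternative, so no FIRST/FOLLOW check is needed there.

So the grammar has 1 FIRST/FOLLOW conflict (marked CONFLICT above).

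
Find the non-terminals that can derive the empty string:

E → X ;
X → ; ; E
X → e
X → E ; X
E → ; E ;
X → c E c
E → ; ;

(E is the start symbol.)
A non-terminal is nullable if it can derive ε (the empty string): either it has an ε-production, or it has a production whose right-hand side consists entirely of nullable non-terminals.

There are no ε-productions, so no non-terminal can derive ε.
No non-terminals are nullable.

Answer: None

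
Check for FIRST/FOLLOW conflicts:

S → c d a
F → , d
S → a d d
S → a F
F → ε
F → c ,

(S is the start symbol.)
A FIRST/FOLLOW conflict occurs when a non-terminal N has a nullable alternative N → β (β ⇒* ε) and another alternative N → α with FIRST(α) ∩ FOLLOW(N) ≠ ∅: on such a lookahead the parser cannot decide between expanding α and letting N vanish via β.

Nullable non-terminals: F.

F: nullable alternative(s) F → ε; FOLLOW(F) = { $ }
  F → , d: FIRST \ {ε} = { ',' } — disjoint from FOLLOW(F)
  F → ε: FIRST \ {ε} = { } — this is the only nullable alternative, skip
  F → c ,: FIRST \ {ε} = { 'c' } — disjoint from FOLLOW(F)

S has no nullable alternative, so no FIRST/FOLLOW check is needed there.

No FIRST/FOLLOW conflicts found.

Answer: No FIRST/FOLLOW conflicts.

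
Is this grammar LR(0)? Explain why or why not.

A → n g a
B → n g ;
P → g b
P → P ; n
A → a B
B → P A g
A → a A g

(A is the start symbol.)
Augment with A' → A and build the canonical LR(0) collection (I0 = CLOSURE({[A' → . A]}), then GOTO on every symbol after a dot until no new states appear). It has 19 states:
  I0: { [A → . a A g], [A → . a B], [A → . n g a], [A' → . A] }  — shift
  I1: { [A' → A .] }  — accept
  I2: { [A → . a A g], [A → . a B], [A → . n g a], [A → a . A g], [A → a . B], [B → . P A g], [B → . n g ;], [P → . P ; n], [P → . g b] }  — shift
  I3: { [A → n . g a] }  — shift
  I4: { [A → n g . a] }  — shift
  I5: { [A → n g a .] }  — reduce
  I6: { [A → a A . g] }  — shift
  I7: { [A → a B .] }  — reduce
  I8: { [A → . a A g], [A → . a B], [A → . n g a], [B → P . A g], [P → P . ; n] }  — shift
  I9: { [P → g . b] }  — shift
  I10: { [A → n . g a], [B → n . g ;] }  — shift
  I11: { [A → n g . a], [B → n g . ;] }  — shift
  I12: { [B → n g ; .] }  — reduce
  I13: { [P → g b .] }  — reduce
  I14: { [P → P ; . n] }  — shift
  I15: { [B → P A . g] }  — shift
  I16: { [B → P A g .] }  — reduce
  I17: { [P → P ; n .] }  — reduce
  I18: { [A → a A g .] }  — reduce

Every state is either a pure shift/goto state or contains exactly one complete item and nothing to shift — no conflicts. The grammar is LR(0).

Answer: Yes, the grammar is LR(0)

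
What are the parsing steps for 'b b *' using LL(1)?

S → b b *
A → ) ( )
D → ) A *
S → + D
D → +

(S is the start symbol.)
LL(1) parsing maintains a stack (initially the start symbol over $) and the input. At each step: if the stack top is a terminal, match it against the current input token; if it is a non-terminal N, replace it with the RHS of M[N, lookahead] (the unique production whose predict set contains the lookahead).

Stack is shown with the top on the left.

Stack    Input    Action
------------------------
S $      b b * $  output S → b b *
b b * $  b b * $  match 'b'
b * $    b * $    match 'b'
* $      * $      match '*'
$        $        accept

The string is accepted.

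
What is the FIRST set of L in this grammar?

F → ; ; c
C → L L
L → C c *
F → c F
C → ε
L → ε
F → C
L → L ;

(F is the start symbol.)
{ ';', 'c', ε }

FIRST sets of the other non-terminals involved (by the same procedure, iterated to a fixed point):
  FIRST(C) = { ';', 'c', ε }

From L → C c *:
  - C is a non-terminal: add FIRST(C) \ {ε} = { ';', 'c' }
    C is nullable, so continue to the next symbol
  - c is a terminal: add 'c' and stop
From L → ε:
  - ε-production, so ε ∈ FIRST(L)
From L → L ;:
  - L is the symbol being defined: contributes nothing new
    L is nullable, so continue to the next symbol
  - ';' is a terminal: add ';' and stop

Collecting: FIRST(L) = { ';', 'c', ε }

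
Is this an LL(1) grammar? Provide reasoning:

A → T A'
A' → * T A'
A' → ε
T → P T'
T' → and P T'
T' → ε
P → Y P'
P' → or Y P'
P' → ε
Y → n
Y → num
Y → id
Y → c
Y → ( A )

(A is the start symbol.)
Yes, the grammar is LL(1).

Relevant sets:
  FOLLOW(A') = { $, ')' }
  FOLLOW(T') = { $, ')', '*' }
  FOLLOW(P') = { $, ')', '*', 'and' }

For A':
  PREDICT(A' → '*' T A') = { '*' }
  PREDICT(A' → ε) = { $, ')' }
For T':
  PREDICT(T' → and P T') = { 'and' }
  PREDICT(T' → ε) = { $, ')', '*' }
For P':
  PREDICT(P' → or Y P') = { 'or' }
  PREDICT(P' → ε) = { $, ')', '*', 'and' }
For Y:
  PREDICT(Y → n) = { 'n' }
  PREDICT(Y → num) = { 'num' }
  PREDICT(Y → id) = { 'id' }
  PREDICT(Y → c) = { 'c' }
  PREDICT(Y → '(' A ')') = { '(' }
A, T, P have a single production, so nothing to check there.

All predict sets are disjoint. The grammar IS LL(1).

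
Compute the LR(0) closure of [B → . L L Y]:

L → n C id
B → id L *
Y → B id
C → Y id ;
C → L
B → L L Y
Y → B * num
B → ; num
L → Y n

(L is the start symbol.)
To compute CLOSURE, for each item [A → α.Bβ] where B is a non-terminal, add [B → .γ] for all productions B → γ; repeat for the newly added items until nothing changes.

Start with: [B → . L L Y]
  [B → . L L Y] has the dot before L: add [L → . n C id], [L → . Y n]
  [L → . Y n] has the dot before Y: add [Y → . B id], [Y → . B * num]
  [Y → . B id] has the dot before B: add [B → . id L *], [B → . ; num]
No further items can be added.

CLOSURE = { [B → . ; num], [B → . L L Y], [B → . id L *], [L → . Y n], [L → . n C id], [Y → . B * num], [Y → . B id] }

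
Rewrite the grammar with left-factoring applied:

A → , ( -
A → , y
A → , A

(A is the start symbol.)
A → , A'
A' → ( -
A' → y
A' → A

Left-factoring transforms A → αβ₁ | αβ₂ into A → αA' and A' → β₁ | β₂
(α is the longest common prefix among the alternatives). Repeat until
no nonterminal has two alternatives with a common prefix.

Round 1: A has alternatives sharing prefix ','. Introduce A': A → , A'
  Add: A' → ( -
  Add: A' → y
  Add: A' → A

No remaining common prefixes — done.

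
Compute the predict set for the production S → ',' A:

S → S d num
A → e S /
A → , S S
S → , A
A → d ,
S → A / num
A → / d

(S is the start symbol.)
{ ',' }

PREDICT(S → ',' A) = (FIRST(RHS) \ {ε}) ∪ (FOLLOW(S) if ε ∈ FIRST(RHS), i.e. RHS ⇒* ε)
FIRST(',' A) = { ',' }
ε ∉ FIRST(',' A), so FOLLOW(S) is not added.
PREDICT(S → ',' A) = { ',' }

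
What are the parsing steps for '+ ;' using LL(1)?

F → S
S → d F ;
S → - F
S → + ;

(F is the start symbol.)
Stack is shown with the top on the left.

Stack  Input  Action
--------------------
F $    + ; $  output F → S
S $    + ; $  output S → + ;
+ ; $  + ; $  match '+'
; $    ; $    match ';'
$      $      accept

The string is accepted.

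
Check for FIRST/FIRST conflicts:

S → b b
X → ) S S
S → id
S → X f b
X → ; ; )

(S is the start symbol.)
No FIRST/FIRST conflicts.

A FIRST/FIRST conflict occurs when two productions N → α and N → β for the same non-terminal have FIRST(α) ∩ FIRST(β) ≠ ∅ (with ε ∈ FIRST of a nullable right-hand side, so two nullable alternatives also conflict).

FIRST sets of the non-terminals at (or reachable through a nullable prefix from) the front of some alternative:
  FIRST(X) = { ')', ';' }

Productions for S:
  S → b b: FIRST = { 'b' }
  S → id: FIRST = { 'id' }
  S → X f b: FIRST = { ')', ';' }
Productions for X:
  X → ) S S: FIRST = { ')' }
  X → ; ; ): FIRST = { ';' }

All alternatives of each non-terminal have pairwise disjoint FIRST sets.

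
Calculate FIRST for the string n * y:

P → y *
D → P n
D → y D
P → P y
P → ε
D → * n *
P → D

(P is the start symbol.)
{ 'n' }

To compute FIRST(n * y), process the symbols left to right:
Symbol n is a terminal. Add 'n' and stop.
FIRST(n * y) = { 'n' }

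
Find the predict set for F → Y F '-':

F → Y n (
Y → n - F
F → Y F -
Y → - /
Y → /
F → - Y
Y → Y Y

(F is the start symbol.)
{ '-', '/', 'n' }

PREDICT(F → Y F '-') = (FIRST(RHS) \ {ε}) ∪ (FOLLOW(F) if ε ∈ FIRST(RHS), i.e. RHS ⇒* ε)
FIRST(Y) = { '-', '/', 'n' }
FIRST(Y F '-') = { '-', '/', 'n' }
ε ∉ FIRST(Y F '-'), so FOLLOW(F) is not added.
PREDICT(F → Y F '-') = { '-', '/', 'n' }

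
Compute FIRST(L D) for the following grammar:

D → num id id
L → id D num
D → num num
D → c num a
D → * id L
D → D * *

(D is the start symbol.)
FIRST sets of the non-terminals involved (from the grammar, by fixed-point iteration):
  FIRST(L) = { 'id' }

To compute FIRST(L D), process the symbols left to right:
Symbol L is a non-terminal. Add FIRST(L) \ {ε} = { 'id' }
L is not nullable (ε ∉ FIRST(L)), so stop here.
FIRST(L D) = { 'id' }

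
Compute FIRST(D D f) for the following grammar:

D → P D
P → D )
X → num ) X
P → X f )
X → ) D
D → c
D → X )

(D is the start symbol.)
FIRST sets of the non-terminals involved (from the grammar, by fixed-point iteration):
  FIRST(D) = { ')', 'c', 'num' }

To compute FIRST(D D f), process the symbols left to right:
Symbol D is a non-terminal. Add FIRST(D) \ {ε} = { ')', 'c', 'num' }
D is not nullable (ε ∉ FIRST(D)), so stop here.
FIRST(D D f) = { ')', 'c', 'num' }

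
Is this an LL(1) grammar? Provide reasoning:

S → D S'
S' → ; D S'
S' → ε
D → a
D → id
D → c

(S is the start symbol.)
Relevant sets:
  FOLLOW(S') = { $ }

For S':
  PREDICT(S' → ';' D S') = { ';' }
  PREDICT(S' → ε) = { $ }
For D:
  PREDICT(D → a) = { 'a' }
  PREDICT(D → id) = { 'id' }
  PREDICT(D → c) = { 'c' }
S has a single production, so nothing to check there.

All predict sets are disjoint. The grammar IS LL(1).

Answer: Yes, the grammar is LL(1).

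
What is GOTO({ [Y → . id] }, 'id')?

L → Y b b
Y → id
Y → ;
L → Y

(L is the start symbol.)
{ [Y → id .] }

GOTO(I, 'id') = CLOSURE({ [A → αX.β] : [A → α.Xβ] ∈ I, X = 'id' })

Items with dot before 'id', with the dot advanced:
  [Y → . id] → [Y → id .]
Closure adds nothing (no advanced item has the dot before a non-terminal).

GOTO = { [Y → id .] }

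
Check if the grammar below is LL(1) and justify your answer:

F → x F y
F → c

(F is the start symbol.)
For F:
  PREDICT(F → x F y) = { 'x' }
  PREDICT(F → c) = { 'c' }

All predict sets are disjoint. The grammar IS LL(1).

Answer: Yes, the grammar is LL(1).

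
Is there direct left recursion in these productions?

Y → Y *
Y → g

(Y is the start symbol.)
Direct left recursion occurs when N → N α for some non-terminal N (the right-hand side begins with the left-hand side itself).

Y → Y *: LEFT RECURSIVE (starts with Y)
Y → g: starts with g

The grammar has direct left recursion on: Y.

Answer: Yes, Y is left-recursive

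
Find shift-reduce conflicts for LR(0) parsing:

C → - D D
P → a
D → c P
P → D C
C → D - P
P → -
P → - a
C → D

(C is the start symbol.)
Yes — I3: [C → D .] vs [C → D . - P]; I5: [P → - .] vs [P → - . a]

A shift-reduce conflict occurs when an LR(0) state has both:
  - a complete (reduce) item [A → α .] (dot at the end), and
  - a shift item [B → β . c γ] (dot before a terminal).

Augment with C' → C and build the canonical LR(0) collection (I0 = CLOSURE({[C' → . C]}), then GOTO on every symbol after a dot until no new states appear). It has 15 states:
  I0: { [C → . - D D], [C → . D - P], [C → . D], [C' → . C], [D → . c P] }  — shift
  I1: { [C → - . D D], [D → . c P] }  — shift
  I2: { [C' → C .] }  — accept
  I3: { [C → D . - P], [C → D .] }  — shift, reduce
  I4: { [D → . c P], [D → c . P], [P → . - a], [P → . -], [P → . D C], [P → . a] }  — shift
  I5: { [P → - . a], [P → - .] }  — shift, reduce
  I6: { [C → . - D D], [C → . D - P], [C → . D], [D → . c P], [P → D . C] }  — shift
  I7: { [D → c P .] }  — reduce
  I8: { [P → a .] }  — reduce
  I9: { [P → D C .] }  — reduce
  I10: { [P → - a .] }  — reduce
  I11: { [C → D - . P], [D → . c P], [P → . - a], [P → . -], [P → . D C], [P → . a] }  — shift
  I12: { [C → D - P .] }  — reduce
  I13: { [C → - D . D], [D → . c P] }  — shift
  I14: { [C → - D D .] }  — reduce

I3 contains reduce item [C → D .] and shift item [C → D . - P] — shift-reduce conflict.
I5 contains reduce item [P → - .] and shift item [P → - . a] — shift-reduce conflict.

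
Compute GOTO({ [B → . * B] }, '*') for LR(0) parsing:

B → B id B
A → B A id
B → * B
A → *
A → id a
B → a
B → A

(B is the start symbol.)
{ [A → . *], [A → . B A id], [A → . id a], [B → * . B], [B → . * B], [B → . A], [B → . B id B], [B → . a] }

GOTO(I, '*') = CLOSURE({ [A → αX.β] : [A → α.Xβ] ∈ I, X = '*' })

Items with dot before '*', with the dot advanced:
  [B → . * B] → [B → * . B]
Closure of the advanced items:
  [B → * . B] has the dot before B: add [B → . B id B], [B → . * B], [B → . a], [B → . A]
  [B → . A] has the dot before A: add [A → . B A id], [A → . *], [A → . id a]

GOTO = { [A → . *], [A → . B A id], [A → . id a], [B → * . B], [B → . * B], [B → . A], [B → . B id B], [B → . a] }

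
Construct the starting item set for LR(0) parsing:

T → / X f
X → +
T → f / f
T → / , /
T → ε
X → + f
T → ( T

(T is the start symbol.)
{ [T → . ( T], [T → . / , /], [T → . / X f], [T → . f / f], [T → .], [T' → . T] }

First, augment the grammar with T' → T
I₀ = CLOSURE({ [T' → . T] }):
  [T' → . T] has the dot before T: add [T → . / X f], [T → . f / f], [T → . / , /], [T → .], [T → . ( T]
No further items can be added.

I₀ = { [T → . ( T], [T → . / , /], [T → . / X f], [T → . f / f], [T → .], [T' → . T] }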